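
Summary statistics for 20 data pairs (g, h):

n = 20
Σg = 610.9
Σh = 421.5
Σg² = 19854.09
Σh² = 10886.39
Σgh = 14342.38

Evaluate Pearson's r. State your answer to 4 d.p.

r = (nΣgh − ΣgΣh) / √[(nΣg² − (Σg)²)(nΣh² − (Σh)²)]
Numerator: 20×14342.38 − 610.9×421.5 = 29353.25
Denominator: √[(397081.8 − 373198.81)(217727.8 − 177662.25)] = √[23882.99 × 40065.55] = 30933.5599
r = 29353.25 / 30933.5599 ≈ 0.9489

0.9489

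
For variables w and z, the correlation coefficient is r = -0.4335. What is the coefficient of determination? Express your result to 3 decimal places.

0.188

r² = (-0.4335)² = 0.188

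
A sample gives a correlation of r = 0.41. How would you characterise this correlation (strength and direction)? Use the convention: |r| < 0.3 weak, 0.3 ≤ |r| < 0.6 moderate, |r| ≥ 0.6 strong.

r = 0.41 > 0 so the relationship is positive.
|r| = 0.41, which falls in the moderate range.

moderate positive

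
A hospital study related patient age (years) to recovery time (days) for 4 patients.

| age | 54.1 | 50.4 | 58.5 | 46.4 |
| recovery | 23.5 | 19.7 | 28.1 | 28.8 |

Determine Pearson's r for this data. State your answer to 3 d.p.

n = 4, Σx = 209.4, Σy = 100.1, Σx² = 11042.18, Σy² = 2559.39, Σxy = 5244.4
nΣxy − ΣxΣy = 20977.6 − 20960.94 = 16.66
nΣx² − (Σx)² = 44168.72 − 43848.36 = 320.36; nΣy² − (Σy)² = 10237.56 − 10020.01 = 217.55
r = 16.66 / √(320.36 × 217.55) = 16.66 / 263.9968 ≈ 0.063

0.063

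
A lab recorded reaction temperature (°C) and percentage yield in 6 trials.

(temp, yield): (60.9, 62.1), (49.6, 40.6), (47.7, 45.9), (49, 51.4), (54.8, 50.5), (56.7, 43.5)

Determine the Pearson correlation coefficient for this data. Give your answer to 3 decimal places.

n = 6, Σx = 318.7, Σy = 294, Σx² = 17063.19, Σy² = 14696.04, Σxy = 15737.53
nΣxy − ΣxΣy = 94425.18 − 93697.8 = 727.38
nΣx² − (Σx)² = 102379.14 − 101569.69 = 809.45; nΣy² − (Σy)² = 88176.24 − 86436 = 1740.24
r = 727.38 / √(809.45 × 1740.24) = 727.38 / 1186.8603 ≈ 0.613

0.613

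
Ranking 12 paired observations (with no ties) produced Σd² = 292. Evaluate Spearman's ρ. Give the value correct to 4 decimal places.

ρ = 1 − 6Σd² / [n(n²−1)] = 1 − 6×292 / (12×143)
  = 1 − 1752/1716 = 1 − 1.02098 ≈ -0.0210

-0.0210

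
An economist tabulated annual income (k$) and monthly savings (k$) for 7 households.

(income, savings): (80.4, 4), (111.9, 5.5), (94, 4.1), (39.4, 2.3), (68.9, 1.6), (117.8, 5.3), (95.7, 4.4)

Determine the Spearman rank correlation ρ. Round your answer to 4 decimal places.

Rank income: 3, 6, 4, 1, 2, 7, 5
Rank savings: 3, 7, 4, 2, 1, 6, 5
d = rank(income) − rank(savings): 0, -1, 0, -1, 1, 1, 0; Σd² = 4
ρ = 1 − 6Σd² / [n(n²−1)] = 1 − 6×4 / (7×48) = 1 − 24/336 ≈ 0.9286

0.9286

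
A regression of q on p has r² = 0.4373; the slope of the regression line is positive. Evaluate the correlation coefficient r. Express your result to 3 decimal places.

|r| = √0.4373 = 0.661
The association is positive, so r = 0.661.

0.661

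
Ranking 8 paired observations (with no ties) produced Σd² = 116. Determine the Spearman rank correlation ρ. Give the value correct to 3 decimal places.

ρ = 1 − 6Σd² / [n(n²−1)] = 1 − 6×116 / (8×63)
  = 1 − 696/504 = 1 − 1.3810 ≈ -0.381

-0.381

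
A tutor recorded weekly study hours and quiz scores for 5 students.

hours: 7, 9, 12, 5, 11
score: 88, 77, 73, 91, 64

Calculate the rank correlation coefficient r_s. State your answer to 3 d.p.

-0.900

Rank hours: 2, 3, 5, 1, 4
Rank score: 4, 3, 2, 5, 1
d = rank(hours) − rank(score): -2, 0, 3, -4, 3; Σd² = 38
ρ = 1 − 6Σd² / [n(n²−1)] = 1 − 6×38 / (5×24) = 1 − 228/120 ≈ -0.900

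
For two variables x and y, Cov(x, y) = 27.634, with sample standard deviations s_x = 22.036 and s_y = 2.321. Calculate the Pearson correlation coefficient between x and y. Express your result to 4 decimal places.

r = Cov(x,y) / (s_x · s_y) = 27.634 / (22.036 × 2.321)
  = 27.634 / 51.1456 ≈ 0.5403

0.5403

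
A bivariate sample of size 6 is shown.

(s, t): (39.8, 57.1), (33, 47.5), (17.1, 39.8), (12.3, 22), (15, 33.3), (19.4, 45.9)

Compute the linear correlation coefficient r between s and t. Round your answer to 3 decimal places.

n = 6, Σs = 136.6, Σt = 245.6, Σs² = 3718.1, Σt² = 10800.4, Σst = 6181.22
nΣst − ΣsΣt = 37087.32 − 33548.96 = 3538.36
nΣs² − (Σs)² = 22308.6 − 18659.56 = 3649.04; nΣt² − (Σt)² = 64802.4 − 60319.36 = 4483.04
r = 3538.36 / √(3649.04 × 4483.04) = 3538.36 / 4044.6004 ≈ 0.875

0.875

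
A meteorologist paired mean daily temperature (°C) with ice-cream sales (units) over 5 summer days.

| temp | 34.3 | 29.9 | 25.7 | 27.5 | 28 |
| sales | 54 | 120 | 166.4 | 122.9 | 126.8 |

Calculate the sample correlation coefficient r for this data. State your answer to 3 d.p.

-0.968

n = 5, Σx = 145.4, Σy = 590.1, Σx² = 4271.24, Σy² = 76187.61, Σxy = 16646.83
nΣxy − ΣxΣy = 83234.15 − 85800.54 = -2566.39
nΣx² − (Σx)² = 21356.2 − 21141.16 = 215.04; nΣy² − (Σy)² = 380938.05 − 348218.01 = 32720.04
r = -2566.39 / √(215.04 × 32720.04) = -2566.39 / 2652.5681 ≈ -0.968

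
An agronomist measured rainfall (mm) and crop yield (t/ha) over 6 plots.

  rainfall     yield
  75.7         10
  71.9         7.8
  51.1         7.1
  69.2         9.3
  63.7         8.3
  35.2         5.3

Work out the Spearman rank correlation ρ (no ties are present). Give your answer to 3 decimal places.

0.829

Rank rainfall: 6, 5, 2, 4, 3, 1
Rank yield: 6, 3, 2, 5, 4, 1
d = rank(rainfall) − rank(yield): 0, 2, 0, -1, -1, 0; Σd² = 6
ρ = 1 − 6Σd² / [n(n²−1)] = 1 − 6×6 / (6×35) = 1 − 36/210 ≈ 0.829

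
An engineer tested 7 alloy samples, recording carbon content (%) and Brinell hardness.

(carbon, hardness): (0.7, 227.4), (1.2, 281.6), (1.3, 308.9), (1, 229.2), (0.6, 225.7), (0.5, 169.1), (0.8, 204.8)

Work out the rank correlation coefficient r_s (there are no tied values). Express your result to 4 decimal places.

0.8929

Rank carbon: 3, 6, 7, 5, 2, 1, 4
Rank hardness: 4, 6, 7, 5, 3, 1, 2
d = rank(carbon) − rank(hardness): -1, 0, 0, 0, -1, 0, 2; Σd² = 6
ρ = 1 − 6Σd² / [n(n²−1)] = 1 − 6×6 / (7×48) = 1 − 36/336 ≈ 0.8929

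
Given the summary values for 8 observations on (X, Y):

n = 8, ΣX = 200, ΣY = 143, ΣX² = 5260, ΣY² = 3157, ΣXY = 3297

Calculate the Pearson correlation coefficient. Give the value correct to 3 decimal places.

r = (nΣXY − ΣXΣY) / √[(nΣX² − (ΣX)²)(nΣY² − (ΣY)²)]
Numerator: 8×3297 − 200×143 = -2224
Denominator: √[(42080 − 40000)(25256 − 20449)] = √[2080 × 4807] = 3162.0500
r = -2224 / 3162.0500 ≈ -0.703

-0.703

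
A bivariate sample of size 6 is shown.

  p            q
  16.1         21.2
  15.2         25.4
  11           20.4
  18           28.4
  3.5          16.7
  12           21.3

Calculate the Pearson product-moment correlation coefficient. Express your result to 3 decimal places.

0.865

n = 6, Σp = 75.8, Σq = 133.4, Σp² = 1091.5, Σq² = 3049.9, Σpq = 1777.05
nΣpq − ΣpΣq = 10662.3 − 10111.72 = 550.58
nΣp² − (Σp)² = 6549 − 5745.64 = 803.36; nΣq² − (Σq)² = 18299.4 − 17795.56 = 503.84
r = 550.58 / √(803.36 × 503.84) = 550.58 / 636.2114 ≈ 0.865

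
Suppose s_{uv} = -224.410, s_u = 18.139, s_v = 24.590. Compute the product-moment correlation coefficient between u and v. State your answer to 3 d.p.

-0.503

r = Cov(u,v) / (s_u · s_v) = -224.410 / (18.139 × 24.590)
  = -224.410 / 446.0380 ≈ -0.503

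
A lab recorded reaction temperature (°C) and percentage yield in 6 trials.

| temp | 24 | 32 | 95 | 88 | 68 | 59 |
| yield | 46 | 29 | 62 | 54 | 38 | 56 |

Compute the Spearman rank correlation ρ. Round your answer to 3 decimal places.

0.600

Rank temp: 1, 2, 6, 5, 4, 3
Rank yield: 3, 1, 6, 4, 2, 5
d = rank(temp) − rank(yield): -2, 1, 0, 1, 2, -2; Σd² = 14
ρ = 1 − 6Σd² / [n(n²−1)] = 1 − 6×14 / (6×35) = 1 − 84/210 ≈ 0.600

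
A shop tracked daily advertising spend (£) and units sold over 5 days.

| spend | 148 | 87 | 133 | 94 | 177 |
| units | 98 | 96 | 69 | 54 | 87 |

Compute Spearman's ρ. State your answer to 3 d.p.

Rank spend: 4, 1, 3, 2, 5
Rank units: 5, 4, 2, 1, 3
d = rank(spend) − rank(units): -1, -3, 1, 1, 2; Σd² = 16
ρ = 1 − 6Σd² / [n(n²−1)] = 1 − 6×16 / (5×24) = 1 − 96/120 ≈ 0.200

0.200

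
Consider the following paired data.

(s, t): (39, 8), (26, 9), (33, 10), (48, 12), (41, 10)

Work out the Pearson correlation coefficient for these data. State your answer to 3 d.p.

n = 5, Σs = 187, Σt = 49, Σs² = 7271, Σt² = 489, Σst = 1862
nΣst − ΣsΣt = 9310 − 9163 = 147
nΣs² − (Σs)² = 36355 − 34969 = 1386; nΣt² − (Σt)² = 2445 − 2401 = 44
r = 147 / √(1386 × 44) = 147 / 246.9494 ≈ 0.595

0.595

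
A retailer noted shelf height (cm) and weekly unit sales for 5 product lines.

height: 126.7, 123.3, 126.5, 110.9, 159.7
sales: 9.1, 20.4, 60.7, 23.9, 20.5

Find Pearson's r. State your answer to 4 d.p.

n = 5, Σx = 647.1, Σy = 134.6, Σx² = 85060.93, Σy² = 5174.92, Σxy = 17271.2
nΣxy − ΣxΣy = 86356 − 87099.66 = -743.66
nΣx² − (Σx)² = 425304.65 − 418738.41 = 6566.24; nΣy² − (Σy)² = 25874.6 − 18117.16 = 7757.44
r = -743.66 / √(6566.24 × 7757.44) = -743.66 / 7137.0311 ≈ -0.1042

-0.1042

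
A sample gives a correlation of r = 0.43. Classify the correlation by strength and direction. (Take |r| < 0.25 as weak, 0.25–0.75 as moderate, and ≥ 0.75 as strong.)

r = 0.43 > 0 so the relationship is positive.
|r| = 0.43, which falls in the moderate range.

moderate positive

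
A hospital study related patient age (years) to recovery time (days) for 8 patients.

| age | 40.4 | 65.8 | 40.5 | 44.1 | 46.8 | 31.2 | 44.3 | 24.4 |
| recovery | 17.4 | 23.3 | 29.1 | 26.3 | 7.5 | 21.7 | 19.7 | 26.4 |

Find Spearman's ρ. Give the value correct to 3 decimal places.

-0.333

Rank age: 3, 8, 4, 5, 7, 2, 6, 1
Rank recovery: 2, 5, 8, 6, 1, 4, 3, 7
d = rank(age) − rank(recovery): 1, 3, -4, -1, 6, -2, 3, -6; Σd² = 112
ρ = 1 − 6Σd² / [n(n²−1)] = 1 − 6×112 / (8×63) = 1 − 672/504 ≈ -0.333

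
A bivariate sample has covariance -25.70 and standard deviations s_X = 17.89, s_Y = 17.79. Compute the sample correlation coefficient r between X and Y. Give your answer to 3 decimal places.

-0.081

r = Cov(X,Y) / (s_X · s_Y) = -25.70 / (17.89 × 17.79)
  = -25.70 / 318.2631 ≈ -0.081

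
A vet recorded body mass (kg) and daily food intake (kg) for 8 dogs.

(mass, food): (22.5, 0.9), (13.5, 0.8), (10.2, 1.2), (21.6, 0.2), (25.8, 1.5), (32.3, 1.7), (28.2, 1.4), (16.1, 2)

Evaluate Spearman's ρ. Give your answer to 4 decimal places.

0.3810

Rank mass: 5, 2, 1, 4, 6, 8, 7, 3
Rank food: 3, 2, 4, 1, 6, 7, 5, 8
d = rank(mass) − rank(food): 2, 0, -3, 3, 0, 1, 2, -5; Σd² = 52
ρ = 1 − 6Σd² / [n(n²−1)] = 1 − 6×52 / (8×63) = 1 − 312/504 ≈ 0.3810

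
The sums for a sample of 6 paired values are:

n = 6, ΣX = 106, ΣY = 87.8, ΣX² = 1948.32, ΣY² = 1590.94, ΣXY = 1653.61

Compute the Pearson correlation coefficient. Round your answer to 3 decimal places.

r = (nΣXY − ΣXΣY) / √[(nΣX² − (ΣX)²)(nΣY² − (ΣY)²)]
Numerator: 6×1653.61 − 106×87.8 = 614.86
Denominator: √[(11689.92 − 11236)(9545.64 − 7708.84)] = √[453.92 × 1836.8] = 913.1047
r = 614.86 / 913.1047 ≈ 0.673

0.673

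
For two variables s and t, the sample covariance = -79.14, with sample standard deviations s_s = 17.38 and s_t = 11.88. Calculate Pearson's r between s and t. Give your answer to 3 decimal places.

r = Cov(s,t) / (s_s · s_t) = -79.14 / (17.38 × 11.88)
  = -79.14 / 206.4744 ≈ -0.383

-0.383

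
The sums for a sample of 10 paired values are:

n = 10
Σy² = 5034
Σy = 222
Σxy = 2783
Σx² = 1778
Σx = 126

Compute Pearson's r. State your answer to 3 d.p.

-0.100

r = (nΣxy − ΣxΣy) / √[(nΣx² − (Σx)²)(nΣy² − (Σy)²)]
Numerator: 10×2783 − 126×222 = -142
Denominator: √[(17780 − 15876)(50340 − 49284)] = √[1904 × 1056] = 1417.9647
r = -142 / 1417.9647 ≈ -0.100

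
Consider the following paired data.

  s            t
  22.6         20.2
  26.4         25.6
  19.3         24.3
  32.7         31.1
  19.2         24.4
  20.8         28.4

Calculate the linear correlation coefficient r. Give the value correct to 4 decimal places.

0.5955

n = 6, Σs = 141, Σt = 154, Σs² = 3450.78, Σt² = 4023.02, Σst = 3677.52
nΣst − ΣsΣt = 22065.12 − 21714 = 351.12
nΣs² − (Σs)² = 20704.68 − 19881 = 823.68; nΣt² − (Σt)² = 24138.12 − 23716 = 422.12
r = 351.12 / √(823.68 × 422.12) = 351.12 / 589.6540 ≈ 0.5955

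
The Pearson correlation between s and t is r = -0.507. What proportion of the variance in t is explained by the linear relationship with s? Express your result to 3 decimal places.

r² = (-0.507)² = 0.257

0.257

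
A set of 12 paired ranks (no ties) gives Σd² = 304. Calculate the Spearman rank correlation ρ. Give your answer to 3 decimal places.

ρ = 1 − 6Σd² / [n(n²−1)] = 1 − 6×304 / (12×143)
  = 1 − 1824/1716 = 1 − 1.0629 ≈ -0.063

-0.063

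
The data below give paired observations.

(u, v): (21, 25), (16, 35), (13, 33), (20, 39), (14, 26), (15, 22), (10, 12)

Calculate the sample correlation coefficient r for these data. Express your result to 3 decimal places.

0.560

n = 7, Σu = 109, Σv = 192, Σu² = 1787, Σv² = 5764, Σuv = 3108
nΣuv − ΣuΣv = 21756 − 20928 = 828
nΣu² − (Σu)² = 12509 − 11881 = 628; nΣv² − (Σv)² = 40348 − 36864 = 3484
r = 828 / √(628 × 3484) = 828 / 1479.1727 ≈ 0.560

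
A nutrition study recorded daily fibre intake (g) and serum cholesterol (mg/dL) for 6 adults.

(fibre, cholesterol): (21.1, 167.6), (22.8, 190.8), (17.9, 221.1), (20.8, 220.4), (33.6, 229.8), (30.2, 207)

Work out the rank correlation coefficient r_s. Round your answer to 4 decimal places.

0.0857

Rank fibre: 3, 4, 1, 2, 6, 5
Rank cholesterol: 1, 2, 5, 4, 6, 3
d = rank(fibre) − rank(cholesterol): 2, 2, -4, -2, 0, 2; Σd² = 32
ρ = 1 − 6Σd² / [n(n²−1)] = 1 − 6×32 / (6×35) = 1 − 192/210 ≈ 0.0857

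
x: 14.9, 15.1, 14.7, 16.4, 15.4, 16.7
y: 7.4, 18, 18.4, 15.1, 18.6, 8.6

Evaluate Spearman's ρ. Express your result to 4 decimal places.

-0.2000

Rank x: 2, 3, 1, 5, 4, 6
Rank y: 1, 4, 5, 3, 6, 2
d = rank(x) − rank(y): 1, -1, -4, 2, -2, 4; Σd² = 42
ρ = 1 − 6Σd² / [n(n²−1)] = 1 − 6×42 / (6×35) = 1 − 252/210 ≈ -0.2000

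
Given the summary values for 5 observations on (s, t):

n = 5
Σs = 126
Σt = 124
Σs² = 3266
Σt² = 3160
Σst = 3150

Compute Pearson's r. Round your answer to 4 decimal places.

0.2872

r = (nΣst − ΣsΣt) / √[(nΣs² − (Σs)²)(nΣt² − (Σt)²)]
Numerator: 5×3150 − 126×124 = 126
Denominator: √[(16330 − 15876)(15800 − 15376)] = √[454 × 424] = 438.7437
r = 126 / 438.7437 ≈ 0.2872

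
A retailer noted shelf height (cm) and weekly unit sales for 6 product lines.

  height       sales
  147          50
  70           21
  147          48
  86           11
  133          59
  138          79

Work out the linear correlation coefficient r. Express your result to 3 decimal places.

0.805

n = 6, Σx = 721, Σy = 268, Σx² = 92247, Σy² = 15088, Σxy = 35571
nΣxy − ΣxΣy = 213426 − 193228 = 20198
nΣx² − (Σx)² = 553482 − 519841 = 33641; nΣy² − (Σy)² = 90528 − 71824 = 18704
r = 20198 / √(33641 × 18704) = 20198 / 25084.2832 ≈ 0.805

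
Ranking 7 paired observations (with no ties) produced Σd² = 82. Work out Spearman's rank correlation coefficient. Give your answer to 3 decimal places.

ρ = 1 − 6Σd² / [n(n²−1)] = 1 − 6×82 / (7×48)
  = 1 − 492/336 = 1 − 1.4643 ≈ -0.464

-0.464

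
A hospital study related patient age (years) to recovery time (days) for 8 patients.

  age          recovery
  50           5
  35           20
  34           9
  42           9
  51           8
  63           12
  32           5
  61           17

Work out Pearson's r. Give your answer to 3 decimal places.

0.184

n = 8, Σx = 368, Σy = 85, Σx² = 17960, Σy² = 1109, Σxy = 3995
nΣxy − ΣxΣy = 31960 − 31280 = 680
nΣx² − (Σx)² = 143680 − 135424 = 8256; nΣy² − (Σy)² = 8872 − 7225 = 1647
r = 680 / √(8256 × 1647) = 680 / 3687.4967 ≈ 0.184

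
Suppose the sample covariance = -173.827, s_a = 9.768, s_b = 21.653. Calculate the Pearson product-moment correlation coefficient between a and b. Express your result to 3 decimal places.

r = Cov(a,b) / (s_a · s_b) = -173.827 / (9.768 × 21.653)
  = -173.827 / 211.5065 ≈ -0.822

-0.822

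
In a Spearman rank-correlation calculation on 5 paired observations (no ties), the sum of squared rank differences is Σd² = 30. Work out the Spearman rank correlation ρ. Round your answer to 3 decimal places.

-0.500

ρ = 1 − 6Σd² / [n(n²−1)] = 1 − 6×30 / (5×24)
  = 1 − 180/120 = 1 − 1.5000 ≈ -0.500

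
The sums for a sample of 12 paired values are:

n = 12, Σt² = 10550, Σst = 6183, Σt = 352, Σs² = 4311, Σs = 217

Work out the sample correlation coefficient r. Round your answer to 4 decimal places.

-0.6184

r = (nΣst − ΣsΣt) / √[(nΣs² − (Σs)²)(nΣt² − (Σt)²)]
Numerator: 12×6183 − 217×352 = -2188
Denominator: √[(51732 − 47089)(126600 − 123904)] = √[4643 × 2696] = 3538.0119
r = -2188 / 3538.0119 ≈ -0.6184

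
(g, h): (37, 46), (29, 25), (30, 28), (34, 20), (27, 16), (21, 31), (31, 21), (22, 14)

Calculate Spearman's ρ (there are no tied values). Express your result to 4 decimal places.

Rank g: 8, 4, 5, 7, 3, 1, 6, 2
Rank h: 8, 5, 6, 3, 2, 7, 4, 1
d = rank(g) − rank(h): 0, -1, -1, 4, 1, -6, 2, 1; Σd² = 60
ρ = 1 − 6Σd² / [n(n²−1)] = 1 − 6×60 / (8×63) = 1 − 360/504 ≈ 0.2857

0.2857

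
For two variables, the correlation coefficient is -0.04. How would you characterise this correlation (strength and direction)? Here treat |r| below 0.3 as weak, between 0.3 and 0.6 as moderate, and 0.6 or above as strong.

weak negative

r = -0.04 < 0 so the relationship is negative.
|r| = 0.04, which falls in the weak range.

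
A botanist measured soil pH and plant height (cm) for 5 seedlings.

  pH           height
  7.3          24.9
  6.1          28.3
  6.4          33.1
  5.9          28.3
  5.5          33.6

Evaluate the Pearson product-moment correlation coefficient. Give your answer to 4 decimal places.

n = 5, Σx = 31.2, Σy = 148.2, Σx² = 196.52, Σy² = 4446.36, Σxy = 918.01
nΣxy − ΣxΣy = 4590.05 − 4623.84 = -33.79
nΣx² − (Σx)² = 982.6 − 973.44 = 9.16; nΣy² − (Σy)² = 22231.8 − 21963.24 = 268.56
r = -33.79 / √(9.16 × 268.56) = -33.79 / 49.5985 ≈ -0.6813

-0.6813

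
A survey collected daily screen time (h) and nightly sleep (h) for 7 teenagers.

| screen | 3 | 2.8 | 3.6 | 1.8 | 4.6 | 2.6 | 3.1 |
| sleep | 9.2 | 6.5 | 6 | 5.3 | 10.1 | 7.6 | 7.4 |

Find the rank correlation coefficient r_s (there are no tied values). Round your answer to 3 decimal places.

0.464

Rank screen: 4, 3, 6, 1, 7, 2, 5
Rank sleep: 6, 3, 2, 1, 7, 5, 4
d = rank(screen) − rank(sleep): -2, 0, 4, 0, 0, -3, 1; Σd² = 30
ρ = 1 − 6Σd² / [n(n²−1)] = 1 − 6×30 / (7×48) = 1 − 180/336 ≈ 0.464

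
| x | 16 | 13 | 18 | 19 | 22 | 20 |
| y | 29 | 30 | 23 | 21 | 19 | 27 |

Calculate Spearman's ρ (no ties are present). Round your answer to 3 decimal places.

Rank x: 2, 1, 3, 4, 6, 5
Rank y: 5, 6, 3, 2, 1, 4
d = rank(x) − rank(y): -3, -5, 0, 2, 5, 1; Σd² = 64
ρ = 1 − 6Σd² / [n(n²−1)] = 1 − 6×64 / (6×35) = 1 − 384/210 ≈ -0.829

-0.829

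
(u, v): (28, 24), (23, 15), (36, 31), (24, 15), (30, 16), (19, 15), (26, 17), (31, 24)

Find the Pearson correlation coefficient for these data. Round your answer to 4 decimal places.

n = 8, Σu = 217, Σv = 157, Σu² = 6083, Σv² = 3333, Σuv = 4444
nΣuv − ΣuΣv = 35552 − 34069 = 1483
nΣu² − (Σu)² = 48664 − 47089 = 1575; nΣv² − (Σv)² = 26664 − 24649 = 2015
r = 1483 / √(1575 × 2015) = 1483 / 1781.4671 ≈ 0.8325

0.8325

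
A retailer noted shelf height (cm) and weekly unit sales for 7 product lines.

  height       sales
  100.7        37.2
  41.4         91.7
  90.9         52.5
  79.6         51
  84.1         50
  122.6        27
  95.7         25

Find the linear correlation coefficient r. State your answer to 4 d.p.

n = 7, Σx = 615, Σy = 334.4, Σx² = 57715.48, Σy² = 19003.98, Σxy = 26281.97
nΣxy − ΣxΣy = 183973.79 − 205656 = -21682.21
nΣx² − (Σx)² = 404008.36 − 378225 = 25783.36; nΣy² − (Σy)² = 133027.86 − 111823.36 = 21204.5
r = -21682.21 / √(25783.36 × 21204.5) = -21682.21 / 23382.1140 ≈ -0.9273

-0.9273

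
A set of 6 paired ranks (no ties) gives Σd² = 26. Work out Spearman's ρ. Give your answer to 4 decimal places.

ρ = 1 − 6Σd² / [n(n²−1)] = 1 − 6×26 / (6×35)
  = 1 − 156/210 = 1 − 0.74286 ≈ 0.2571

0.2571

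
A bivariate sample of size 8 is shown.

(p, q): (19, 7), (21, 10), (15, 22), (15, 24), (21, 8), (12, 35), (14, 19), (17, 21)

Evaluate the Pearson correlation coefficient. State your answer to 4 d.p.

-0.9080

n = 8, Σp = 134, Σq = 146, Σp² = 2322, Σq² = 3300, Σpq = 2244
nΣpq − ΣpΣq = 17952 − 19564 = -1612
nΣp² − (Σp)² = 18576 − 17956 = 620; nΣq² − (Σq)² = 26400 − 21316 = 5084
r = -1612 / √(620 × 5084) = -1612 / 1775.4098 ≈ -0.9080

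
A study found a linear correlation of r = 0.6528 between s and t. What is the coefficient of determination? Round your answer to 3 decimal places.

0.426

r² = (0.6528)² = 0.426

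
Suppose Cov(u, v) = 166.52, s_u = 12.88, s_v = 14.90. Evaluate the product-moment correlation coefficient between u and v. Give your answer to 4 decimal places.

0.8677

r = Cov(u,v) / (s_u · s_v) = 166.52 / (12.88 × 14.90)
  = 166.52 / 191.9120 ≈ 0.8677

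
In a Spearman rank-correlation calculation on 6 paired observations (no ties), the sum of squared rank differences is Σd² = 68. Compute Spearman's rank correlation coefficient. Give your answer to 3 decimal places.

-0.943

ρ = 1 − 6Σd² / [n(n²−1)] = 1 − 6×68 / (6×35)
  = 1 − 408/210 = 1 − 1.9429 ≈ -0.943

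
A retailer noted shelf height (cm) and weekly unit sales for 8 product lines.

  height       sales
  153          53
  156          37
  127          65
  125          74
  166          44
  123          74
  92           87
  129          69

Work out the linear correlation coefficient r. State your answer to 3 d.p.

n = 8, Σx = 1071, Σy = 503, Σx² = 147289, Σy² = 33621, Σxy = 64697
nΣxy − ΣxΣy = 517576 − 538713 = -21137
nΣx² − (Σx)² = 1178312 − 1147041 = 31271; nΣy² − (Σy)² = 268968 − 253009 = 15959
r = -21137 / √(31271 × 15959) = -21137 / 22339.5141 ≈ -0.946

-0.946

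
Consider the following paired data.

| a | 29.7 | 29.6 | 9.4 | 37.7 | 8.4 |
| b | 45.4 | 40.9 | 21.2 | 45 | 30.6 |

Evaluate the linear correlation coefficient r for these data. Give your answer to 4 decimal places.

0.9137

n = 5, Σa = 114.8, Σb = 183.1, Σa² = 3338.46, Σb² = 7144.77, Σab = 4711.84
nΣab − ΣaΣb = 23559.2 − 21019.88 = 2539.32
nΣa² − (Σa)² = 16692.3 − 13179.04 = 3513.26; nΣb² − (Σb)² = 35723.85 − 33525.61 = 2198.24
r = 2539.32 / √(3513.26 × 2198.24) = 2539.32 / 2779.0266 ≈ 0.9137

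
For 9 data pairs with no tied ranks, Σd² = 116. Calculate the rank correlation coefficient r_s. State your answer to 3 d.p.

ρ = 1 − 6Σd² / [n(n²−1)] = 1 − 6×116 / (9×80)
  = 1 − 696/720 = 1 − 0.9667 ≈ 0.033

0.033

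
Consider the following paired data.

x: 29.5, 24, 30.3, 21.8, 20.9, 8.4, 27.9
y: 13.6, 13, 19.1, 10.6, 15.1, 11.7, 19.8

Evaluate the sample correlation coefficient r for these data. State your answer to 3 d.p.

n = 7, Σx = 162.8, Σy = 102.9, Σx² = 4125.36, Σy² = 1588.07, Σxy = 2489.3
nΣxy − ΣxΣy = 17425.1 − 16752.12 = 672.98
nΣx² − (Σx)² = 28877.52 − 26503.84 = 2373.68; nΣy² − (Σy)² = 11116.49 − 10588.41 = 528.08
r = 672.98 / √(2373.68 × 528.08) = 672.98 / 1119.5950 ≈ 0.601

0.601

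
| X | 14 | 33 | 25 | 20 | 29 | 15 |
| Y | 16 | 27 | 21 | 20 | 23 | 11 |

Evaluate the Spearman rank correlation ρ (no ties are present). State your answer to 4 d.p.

Rank X: 1, 6, 4, 3, 5, 2
Rank Y: 2, 6, 4, 3, 5, 1
d = rank(X) − rank(Y): -1, 0, 0, 0, 0, 1; Σd² = 2
ρ = 1 − 6Σd² / [n(n²−1)] = 1 − 6×2 / (6×35) = 1 − 12/210 ≈ 0.9429

0.9429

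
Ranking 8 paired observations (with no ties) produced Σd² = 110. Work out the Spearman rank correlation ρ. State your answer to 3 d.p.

ρ = 1 − 6Σd² / [n(n²−1)] = 1 − 6×110 / (8×63)
  = 1 − 660/504 = 1 − 1.3095 ≈ -0.310

-0.310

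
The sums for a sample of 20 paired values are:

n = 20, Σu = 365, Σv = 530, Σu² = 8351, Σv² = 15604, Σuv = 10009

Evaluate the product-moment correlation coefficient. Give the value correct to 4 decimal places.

0.2073

r = (nΣuv − ΣuΣv) / √[(nΣu² − (Σu)²)(nΣv² − (Σv)²)]
Numerator: 20×10009 − 365×530 = 6730
Denominator: √[(167020 − 133225)(312080 − 280900)] = √[33795 × 31180] = 32461.1784
r = 6730 / 32461.1784 ≈ 0.2073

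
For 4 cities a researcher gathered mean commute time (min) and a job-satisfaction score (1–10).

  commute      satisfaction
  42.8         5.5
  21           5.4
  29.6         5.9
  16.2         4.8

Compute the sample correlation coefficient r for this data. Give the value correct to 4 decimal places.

n = 4, Σx = 109.6, Σy = 21.6, Σx² = 3411.44, Σy² = 117.26, Σxy = 601.2
nΣxy − ΣxΣy = 2404.8 − 2367.36 = 37.44
nΣx² − (Σx)² = 13645.76 − 12012.16 = 1633.6; nΣy² − (Σy)² = 469.04 − 466.56 = 2.48
r = 37.44 / √(1633.6 × 2.48) = 37.44 / 63.6500 ≈ 0.5882

0.5882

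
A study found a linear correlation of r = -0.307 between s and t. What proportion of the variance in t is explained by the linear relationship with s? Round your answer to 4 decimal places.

0.0942

r² = (-0.307)² = 0.0942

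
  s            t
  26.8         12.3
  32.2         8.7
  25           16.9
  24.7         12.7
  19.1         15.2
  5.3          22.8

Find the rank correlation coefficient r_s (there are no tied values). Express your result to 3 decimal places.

Rank s: 5, 6, 4, 3, 2, 1
Rank t: 2, 1, 5, 3, 4, 6
d = rank(s) − rank(t): 3, 5, -1, 0, -2, -5; Σd² = 64
ρ = 1 − 6Σd² / [n(n²−1)] = 1 − 6×64 / (6×35) = 1 − 384/210 ≈ -0.829

-0.829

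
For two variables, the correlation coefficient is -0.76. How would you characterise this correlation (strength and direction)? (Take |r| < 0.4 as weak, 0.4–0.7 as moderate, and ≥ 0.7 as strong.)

strong negative

r = -0.76 < 0 so the relationship is negative.
|r| = 0.76, which falls in the strong range.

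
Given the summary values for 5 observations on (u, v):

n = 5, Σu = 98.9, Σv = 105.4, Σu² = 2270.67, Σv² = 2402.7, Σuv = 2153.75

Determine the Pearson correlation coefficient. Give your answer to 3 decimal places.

0.289

r = (nΣuv − ΣuΣv) / √[(nΣu² − (Σu)²)(nΣv² − (Σv)²)]
Numerator: 5×2153.75 − 98.9×105.4 = 344.69
Denominator: √[(11353.35 − 9781.21)(12013.5 − 11109.16)] = √[1572.14 × 904.34] = 1192.3712
r = 344.69 / 1192.3712 ≈ 0.289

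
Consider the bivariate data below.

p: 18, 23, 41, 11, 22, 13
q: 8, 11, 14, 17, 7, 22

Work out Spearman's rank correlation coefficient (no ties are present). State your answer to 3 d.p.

-0.429

Rank p: 3, 5, 6, 1, 4, 2
Rank q: 2, 3, 4, 5, 1, 6
d = rank(p) − rank(q): 1, 2, 2, -4, 3, -4; Σd² = 50
ρ = 1 − 6Σd² / [n(n²−1)] = 1 − 6×50 / (6×35) = 1 − 300/210 ≈ -0.429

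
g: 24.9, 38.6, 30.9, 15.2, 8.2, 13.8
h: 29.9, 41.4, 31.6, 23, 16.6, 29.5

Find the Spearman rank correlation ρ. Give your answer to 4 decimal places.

0.9429

Rank g: 4, 6, 5, 3, 1, 2
Rank h: 4, 6, 5, 2, 1, 3
d = rank(g) − rank(h): 0, 0, 0, 1, 0, -1; Σd² = 2
ρ = 1 − 6Σd² / [n(n²−1)] = 1 − 6×2 / (6×35) = 1 − 12/210 ≈ 0.9429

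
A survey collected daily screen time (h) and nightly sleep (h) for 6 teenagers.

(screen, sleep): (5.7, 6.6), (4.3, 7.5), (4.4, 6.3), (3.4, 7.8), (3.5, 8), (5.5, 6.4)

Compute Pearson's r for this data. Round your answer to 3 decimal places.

n = 6, Σx = 26.8, Σy = 42.6, Σx² = 124.4, Σy² = 305.3, Σxy = 187.31
nΣxy − ΣxΣy = 1123.86 − 1141.68 = -17.82
nΣx² − (Σx)² = 746.4 − 718.24 = 28.16; nΣy² − (Σy)² = 1831.8 − 1814.76 = 17.04
r = -17.82 / √(28.16 × 17.04) = -17.82 / 21.9054 ≈ -0.813

-0.813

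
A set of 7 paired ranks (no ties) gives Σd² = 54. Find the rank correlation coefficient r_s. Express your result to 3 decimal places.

ρ = 1 − 6Σd² / [n(n²−1)] = 1 − 6×54 / (7×48)
  = 1 − 324/336 = 1 − 0.9643 ≈ 0.036

0.036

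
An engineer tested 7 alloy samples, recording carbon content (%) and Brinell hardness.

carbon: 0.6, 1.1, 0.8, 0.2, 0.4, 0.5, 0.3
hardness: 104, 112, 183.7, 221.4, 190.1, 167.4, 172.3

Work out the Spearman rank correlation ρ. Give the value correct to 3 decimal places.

-0.643

Rank carbon: 5, 7, 6, 1, 3, 4, 2
Rank hardness: 1, 2, 5, 7, 6, 3, 4
d = rank(carbon) − rank(hardness): 4, 5, 1, -6, -3, 1, -2; Σd² = 92
ρ = 1 − 6Σd² / [n(n²−1)] = 1 − 6×92 / (7×48) = 1 − 552/336 ≈ -0.643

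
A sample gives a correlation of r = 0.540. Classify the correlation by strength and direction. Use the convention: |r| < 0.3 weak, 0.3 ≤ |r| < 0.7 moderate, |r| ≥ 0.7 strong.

r = 0.540 > 0 so the relationship is positive.
|r| = 0.540, which falls in the moderate range.

moderate positive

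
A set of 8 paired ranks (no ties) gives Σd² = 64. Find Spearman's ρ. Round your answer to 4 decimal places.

ρ = 1 − 6Σd² / [n(n²−1)] = 1 − 6×64 / (8×63)
  = 1 − 384/504 = 1 − 0.76190 ≈ 0.2381

0.2381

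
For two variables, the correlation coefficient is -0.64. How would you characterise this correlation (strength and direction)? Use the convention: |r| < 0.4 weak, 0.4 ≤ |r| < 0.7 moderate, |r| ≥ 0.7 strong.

moderate negative

r = -0.64 < 0 so the relationship is negative.
|r| = 0.64, which falls in the moderate range.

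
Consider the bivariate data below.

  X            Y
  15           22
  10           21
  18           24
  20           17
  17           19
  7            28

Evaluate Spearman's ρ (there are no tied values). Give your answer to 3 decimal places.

Rank X: 3, 2, 5, 6, 4, 1
Rank Y: 4, 3, 5, 1, 2, 6
d = rank(X) − rank(Y): -1, -1, 0, 5, 2, -5; Σd² = 56
ρ = 1 − 6Σd² / [n(n²−1)] = 1 − 6×56 / (6×35) = 1 − 336/210 ≈ -0.600

-0.600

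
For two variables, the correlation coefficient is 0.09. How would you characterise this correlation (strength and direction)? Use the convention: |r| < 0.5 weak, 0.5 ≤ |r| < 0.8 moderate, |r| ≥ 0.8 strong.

r = 0.09 > 0 so the relationship is positive.
|r| = 0.09, which falls in the weak range.

weak positive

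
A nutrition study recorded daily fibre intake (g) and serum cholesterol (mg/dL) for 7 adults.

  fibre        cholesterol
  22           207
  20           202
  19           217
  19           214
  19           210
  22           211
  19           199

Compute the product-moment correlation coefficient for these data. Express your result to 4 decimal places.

n = 7, Σx = 140, Σy = 1460, Σx² = 2812, Σy² = 304760, Σxy = 29196
nΣxy − ΣxΣy = 204372 − 204400 = -28
nΣx² − (Σx)² = 19684 − 19600 = 84; nΣy² − (Σy)² = 2133320 − 2131600 = 1720
r = -28 / √(84 × 1720) = -28 / 380.1052 ≈ -0.0737

-0.0737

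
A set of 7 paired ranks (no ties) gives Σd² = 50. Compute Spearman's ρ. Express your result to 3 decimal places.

ρ = 1 − 6Σd² / [n(n²−1)] = 1 − 6×50 / (7×48)
  = 1 − 300/336 = 1 − 0.8929 ≈ 0.107

0.107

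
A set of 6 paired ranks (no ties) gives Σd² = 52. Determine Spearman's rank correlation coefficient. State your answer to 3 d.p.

ρ = 1 − 6Σd² / [n(n²−1)] = 1 − 6×52 / (6×35)
  = 1 − 312/210 = 1 − 1.4857 ≈ -0.486

-0.486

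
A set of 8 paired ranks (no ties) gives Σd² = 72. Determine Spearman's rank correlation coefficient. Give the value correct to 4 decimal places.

ρ = 1 − 6Σd² / [n(n²−1)] = 1 − 6×72 / (8×63)
  = 1 − 432/504 = 1 − 0.85714 ≈ 0.1429

0.1429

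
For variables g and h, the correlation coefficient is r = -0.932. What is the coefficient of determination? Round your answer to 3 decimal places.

0.869

r² = (-0.932)² = 0.869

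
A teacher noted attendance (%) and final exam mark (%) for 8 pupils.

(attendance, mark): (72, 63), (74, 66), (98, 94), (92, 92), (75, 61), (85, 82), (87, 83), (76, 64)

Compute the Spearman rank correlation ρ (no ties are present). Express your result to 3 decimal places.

0.881

Rank attendance: 1, 2, 8, 7, 3, 5, 6, 4
Rank mark: 2, 4, 8, 7, 1, 5, 6, 3
d = rank(attendance) − rank(mark): -1, -2, 0, 0, 2, 0, 0, 1; Σd² = 10
ρ = 1 − 6Σd² / [n(n²−1)] = 1 − 6×10 / (8×63) = 1 − 60/504 ≈ 0.881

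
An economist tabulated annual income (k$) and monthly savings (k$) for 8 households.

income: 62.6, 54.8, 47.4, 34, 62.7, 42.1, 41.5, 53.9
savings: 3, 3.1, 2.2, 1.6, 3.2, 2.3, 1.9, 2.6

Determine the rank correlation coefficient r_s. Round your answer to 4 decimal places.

0.9524

Rank income: 7, 6, 4, 1, 8, 3, 2, 5
Rank savings: 6, 7, 3, 1, 8, 4, 2, 5
d = rank(income) − rank(savings): 1, -1, 1, 0, 0, -1, 0, 0; Σd² = 4
ρ = 1 − 6Σd² / [n(n²−1)] = 1 − 6×4 / (8×63) = 1 − 24/504 ≈ 0.9524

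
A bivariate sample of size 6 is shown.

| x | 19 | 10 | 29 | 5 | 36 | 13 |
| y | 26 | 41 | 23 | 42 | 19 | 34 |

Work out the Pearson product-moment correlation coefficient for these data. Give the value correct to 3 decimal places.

n = 6, Σx = 112, Σy = 185, Σx² = 2792, Σy² = 6167, Σxy = 2907
nΣxy − ΣxΣy = 17442 − 20720 = -3278
nΣx² − (Σx)² = 16752 − 12544 = 4208; nΣy² − (Σy)² = 37002 − 34225 = 2777
r = -3278 / √(4208 × 2777) = -3278 / 3418.4230 ≈ -0.959

-0.959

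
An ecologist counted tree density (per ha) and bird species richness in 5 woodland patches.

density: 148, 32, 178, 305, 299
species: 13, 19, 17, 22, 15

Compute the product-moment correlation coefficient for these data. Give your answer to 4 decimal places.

n = 5, Σx = 962, Σy = 86, Σx² = 237038, Σy² = 1528, Σxy = 16753
nΣxy − ΣxΣy = 83765 − 82732 = 1033
nΣx² − (Σx)² = 1185190 − 925444 = 259746; nΣy² − (Σy)² = 7640 − 7396 = 244
r = 1033 / √(259746 × 244) = 1033 / 7961.0316 ≈ 0.1298

0.1298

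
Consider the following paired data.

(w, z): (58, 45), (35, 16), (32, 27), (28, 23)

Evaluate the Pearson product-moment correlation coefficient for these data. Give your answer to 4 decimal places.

n = 4, Σw = 153, Σz = 111, Σw² = 6397, Σz² = 3539, Σwz = 4678
nΣwz − ΣwΣz = 18712 − 16983 = 1729
nΣw² − (Σw)² = 25588 − 23409 = 2179; nΣz² − (Σz)² = 14156 − 12321 = 1835
r = 1729 / √(2179 × 1835) = 1729 / 1999.6162 ≈ 0.8647

0.8647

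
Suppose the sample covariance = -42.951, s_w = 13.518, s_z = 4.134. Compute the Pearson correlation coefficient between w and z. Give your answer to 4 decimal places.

-0.7686

r = Cov(w,z) / (s_w · s_z) = -42.951 / (13.518 × 4.134)
  = -42.951 / 55.8834 ≈ -0.7686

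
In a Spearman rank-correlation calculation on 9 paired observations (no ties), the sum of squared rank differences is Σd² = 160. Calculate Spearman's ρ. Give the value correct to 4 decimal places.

-0.3333

ρ = 1 − 6Σd² / [n(n²−1)] = 1 − 6×160 / (9×80)
  = 1 − 960/720 = 1 − 1.33333 ≈ -0.3333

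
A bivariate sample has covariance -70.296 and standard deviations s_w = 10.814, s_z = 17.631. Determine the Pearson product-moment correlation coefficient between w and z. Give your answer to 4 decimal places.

r = Cov(w,z) / (s_w · s_z) = -70.296 / (10.814 × 17.631)
  = -70.296 / 190.6616 ≈ -0.3687

-0.3687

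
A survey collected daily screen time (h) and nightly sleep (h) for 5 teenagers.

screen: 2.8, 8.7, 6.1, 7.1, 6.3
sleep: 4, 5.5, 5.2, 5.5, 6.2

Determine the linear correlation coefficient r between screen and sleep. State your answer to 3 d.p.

n = 5, Σx = 31, Σy = 26.4, Σx² = 210.84, Σy² = 141.98, Σxy = 168.88
nΣxy − ΣxΣy = 844.4 − 818.4 = 26
nΣx² − (Σx)² = 1054.2 − 961 = 93.2; nΣy² − (Σy)² = 709.9 − 696.96 = 12.94
r = 26 / √(93.2 × 12.94) = 26 / 34.7276 ≈ 0.749

0.749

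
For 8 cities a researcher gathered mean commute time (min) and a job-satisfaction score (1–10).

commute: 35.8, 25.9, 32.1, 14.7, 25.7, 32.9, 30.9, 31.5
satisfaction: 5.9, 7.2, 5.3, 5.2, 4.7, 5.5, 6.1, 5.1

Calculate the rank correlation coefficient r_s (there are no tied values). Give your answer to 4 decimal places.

0.2857

Rank commute: 8, 3, 6, 1, 2, 7, 4, 5
Rank satisfaction: 6, 8, 4, 3, 1, 5, 7, 2
d = rank(commute) − rank(satisfaction): 2, -5, 2, -2, 1, 2, -3, 3; Σd² = 60
ρ = 1 − 6Σd² / [n(n²−1)] = 1 − 6×60 / (8×63) = 1 − 360/504 ≈ 0.2857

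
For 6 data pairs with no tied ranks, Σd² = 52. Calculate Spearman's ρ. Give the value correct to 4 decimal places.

ρ = 1 − 6Σd² / [n(n²−1)] = 1 − 6×52 / (6×35)
  = 1 − 312/210 = 1 − 1.48571 ≈ -0.4857

-0.4857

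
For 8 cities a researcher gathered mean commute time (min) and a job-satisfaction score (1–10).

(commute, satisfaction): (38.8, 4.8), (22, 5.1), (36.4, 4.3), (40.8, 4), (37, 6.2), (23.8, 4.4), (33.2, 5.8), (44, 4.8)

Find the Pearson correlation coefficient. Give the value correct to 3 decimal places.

n = 8, Σx = 276, Σy = 39.4, Σx² = 9952.72, Σy² = 198.02, Σxy = 1356.04
nΣxy − ΣxΣy = 10848.32 − 10874.4 = -26.08
nΣx² − (Σx)² = 79621.76 − 76176 = 3445.76; nΣy² − (Σy)² = 1584.16 − 1552.36 = 31.8
r = -26.08 / √(3445.76 × 31.8) = -26.08 / 331.0214 ≈ -0.079

-0.079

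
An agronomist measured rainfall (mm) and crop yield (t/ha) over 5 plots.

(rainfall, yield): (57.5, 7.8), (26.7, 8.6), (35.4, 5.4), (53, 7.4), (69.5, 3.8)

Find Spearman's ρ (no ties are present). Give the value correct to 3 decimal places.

Rank rainfall: 4, 1, 2, 3, 5
Rank yield: 4, 5, 2, 3, 1
d = rank(rainfall) − rank(yield): 0, -4, 0, 0, 4; Σd² = 32
ρ = 1 − 6Σd² / [n(n²−1)] = 1 − 6×32 / (5×24) = 1 − 192/120 ≈ -0.600

-0.600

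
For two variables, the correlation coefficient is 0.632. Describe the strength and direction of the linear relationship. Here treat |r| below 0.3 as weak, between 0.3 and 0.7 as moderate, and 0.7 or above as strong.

r = 0.632 > 0 so the relationship is positive.
|r| = 0.632, which falls in the moderate range.

moderate positive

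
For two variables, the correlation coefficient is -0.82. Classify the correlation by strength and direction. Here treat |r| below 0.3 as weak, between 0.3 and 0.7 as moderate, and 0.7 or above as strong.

r = -0.82 < 0 so the relationship is negative.
|r| = 0.82, which falls in the strong range.

strong negative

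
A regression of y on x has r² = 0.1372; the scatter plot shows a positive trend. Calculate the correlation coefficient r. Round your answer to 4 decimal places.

|r| = √0.1372 = 0.3704
The association is positive, so r = 0.3704.

0.3704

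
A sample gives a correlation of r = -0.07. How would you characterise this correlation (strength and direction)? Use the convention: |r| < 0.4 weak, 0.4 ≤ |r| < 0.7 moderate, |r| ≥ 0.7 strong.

weak negative

r = -0.07 < 0 so the relationship is negative.
|r| = 0.07, which falls in the weak range.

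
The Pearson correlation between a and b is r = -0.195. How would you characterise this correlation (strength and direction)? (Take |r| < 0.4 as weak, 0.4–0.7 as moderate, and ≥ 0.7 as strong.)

weak negative

r = -0.195 < 0 so the relationship is negative.
|r| = 0.195, which falls in the weak range.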